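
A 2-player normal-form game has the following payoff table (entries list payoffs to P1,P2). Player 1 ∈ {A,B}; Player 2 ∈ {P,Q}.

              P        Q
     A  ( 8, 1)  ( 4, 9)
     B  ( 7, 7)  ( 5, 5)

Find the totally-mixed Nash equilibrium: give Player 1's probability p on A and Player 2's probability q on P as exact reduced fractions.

p=1/5, q=1/2

P1 indiff ⇒ q·8+(1-q)·4 = q·7+(1-q)·5 ⇒ q(1) = (1-q)(1) ⇒ q = 1/2
P2 indiff ⇒ p·1+(1-p)·7 = p·9+(1-p)·5 ⇒ p(-8) = (1-p)(-2) ⇒ p = 1/5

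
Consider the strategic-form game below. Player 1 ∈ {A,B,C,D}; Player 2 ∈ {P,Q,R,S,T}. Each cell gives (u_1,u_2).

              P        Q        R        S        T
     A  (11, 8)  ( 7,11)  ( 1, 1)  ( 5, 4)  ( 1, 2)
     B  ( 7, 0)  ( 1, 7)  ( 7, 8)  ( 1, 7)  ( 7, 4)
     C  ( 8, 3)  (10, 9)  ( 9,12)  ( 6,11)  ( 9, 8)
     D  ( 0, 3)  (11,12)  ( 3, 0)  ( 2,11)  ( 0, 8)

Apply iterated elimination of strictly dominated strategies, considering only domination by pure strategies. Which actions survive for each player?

P1 drop B (C beats it: P:8>7 Q:10>1 R:9>7 S:6>1 T:9>7)
P2 drop P (Q beats it: A:11>8 C:9>3 D:12>3)
P1 drop A (C beats it: Q:10>7 R:9>1 S:6>5 T:9>1)
P2 drop T (Q beats it: C:9>8 D:12>8)
P1→{C,D} P2→{Q,R,S}

IESDS → P1:{C,D} P2:{Q,R,S}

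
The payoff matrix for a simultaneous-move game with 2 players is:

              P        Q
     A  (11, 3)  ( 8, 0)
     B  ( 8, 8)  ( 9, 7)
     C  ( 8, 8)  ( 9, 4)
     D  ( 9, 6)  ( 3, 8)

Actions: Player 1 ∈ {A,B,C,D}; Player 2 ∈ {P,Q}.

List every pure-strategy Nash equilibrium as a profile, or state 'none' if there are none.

(A,P): NE
(A,Q): not NE [P1→C gives 9>8; P2→P gives 3>0]
(B,P): not NE [P1→A gives 11>8]
(B,Q): not NE [P2→P gives 8>7]
(C,P): not NE [P1→A gives 11>8]
(C,Q): not NE [P2→P gives 8>4]
(D,P): not NE [P1→A gives 11>9; P2→Q gives 8>6]
(D,Q): not NE [P1→C gives 9>3]

PSNE = {(A,P)}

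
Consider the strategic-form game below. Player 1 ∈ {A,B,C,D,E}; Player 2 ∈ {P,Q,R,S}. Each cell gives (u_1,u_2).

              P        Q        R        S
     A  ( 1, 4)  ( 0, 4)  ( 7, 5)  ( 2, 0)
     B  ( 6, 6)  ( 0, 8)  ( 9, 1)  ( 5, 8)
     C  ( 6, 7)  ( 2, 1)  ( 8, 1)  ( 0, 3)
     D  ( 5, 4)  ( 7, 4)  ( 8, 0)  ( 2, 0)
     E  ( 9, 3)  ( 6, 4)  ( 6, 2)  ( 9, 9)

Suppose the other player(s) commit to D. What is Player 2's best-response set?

u_2(P vs D) = 4
u_2(Q vs D) = 4
u_2(R vs D) = 0
u_2(S vs D) = 0
max payoff 4 at {P,Q}

argmax u_2 = {P,Q}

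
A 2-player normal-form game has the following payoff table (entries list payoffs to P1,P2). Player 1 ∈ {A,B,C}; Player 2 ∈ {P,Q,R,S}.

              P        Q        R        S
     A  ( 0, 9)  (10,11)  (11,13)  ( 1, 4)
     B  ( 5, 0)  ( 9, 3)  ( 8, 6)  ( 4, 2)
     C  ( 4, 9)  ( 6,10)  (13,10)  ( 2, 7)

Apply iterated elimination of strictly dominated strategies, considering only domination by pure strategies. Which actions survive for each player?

Survivors P1:{A,C} P2:{Q,R}

P2 drop P (Q beats it: A:11>9 B:3>0 C:10>9)
P2 drop S (Q beats it: A:11>4 B:3>2 C:10>7)
P1 drop B (A beats it: Q:10>9 R:11>8)
P1→{A,C} P2→{Q,R}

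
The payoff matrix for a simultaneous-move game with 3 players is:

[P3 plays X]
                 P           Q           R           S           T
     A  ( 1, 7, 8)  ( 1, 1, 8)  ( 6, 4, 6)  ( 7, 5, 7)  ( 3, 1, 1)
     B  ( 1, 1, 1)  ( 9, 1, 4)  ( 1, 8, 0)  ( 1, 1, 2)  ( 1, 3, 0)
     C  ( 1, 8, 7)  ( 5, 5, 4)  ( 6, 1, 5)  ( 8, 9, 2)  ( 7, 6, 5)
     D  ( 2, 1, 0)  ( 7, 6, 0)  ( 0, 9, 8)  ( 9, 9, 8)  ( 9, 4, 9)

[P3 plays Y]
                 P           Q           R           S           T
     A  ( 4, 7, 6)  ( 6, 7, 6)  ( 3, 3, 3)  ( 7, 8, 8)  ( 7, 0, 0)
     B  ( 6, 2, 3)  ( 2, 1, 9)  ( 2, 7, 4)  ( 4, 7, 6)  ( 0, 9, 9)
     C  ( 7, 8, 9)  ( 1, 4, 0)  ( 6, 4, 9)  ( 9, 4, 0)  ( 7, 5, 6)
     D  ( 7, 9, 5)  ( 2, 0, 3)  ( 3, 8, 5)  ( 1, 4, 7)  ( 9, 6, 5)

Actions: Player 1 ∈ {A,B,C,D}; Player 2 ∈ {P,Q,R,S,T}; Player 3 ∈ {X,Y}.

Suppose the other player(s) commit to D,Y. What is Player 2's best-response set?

BR_2 = {P}

u_2(P vs D,Y) = 9
u_2(Q vs D,Y) = 0
u_2(R vs D,Y) = 8
u_2(S vs D,Y) = 4
u_2(T vs D,Y) = 6
max payoff 9 at {P}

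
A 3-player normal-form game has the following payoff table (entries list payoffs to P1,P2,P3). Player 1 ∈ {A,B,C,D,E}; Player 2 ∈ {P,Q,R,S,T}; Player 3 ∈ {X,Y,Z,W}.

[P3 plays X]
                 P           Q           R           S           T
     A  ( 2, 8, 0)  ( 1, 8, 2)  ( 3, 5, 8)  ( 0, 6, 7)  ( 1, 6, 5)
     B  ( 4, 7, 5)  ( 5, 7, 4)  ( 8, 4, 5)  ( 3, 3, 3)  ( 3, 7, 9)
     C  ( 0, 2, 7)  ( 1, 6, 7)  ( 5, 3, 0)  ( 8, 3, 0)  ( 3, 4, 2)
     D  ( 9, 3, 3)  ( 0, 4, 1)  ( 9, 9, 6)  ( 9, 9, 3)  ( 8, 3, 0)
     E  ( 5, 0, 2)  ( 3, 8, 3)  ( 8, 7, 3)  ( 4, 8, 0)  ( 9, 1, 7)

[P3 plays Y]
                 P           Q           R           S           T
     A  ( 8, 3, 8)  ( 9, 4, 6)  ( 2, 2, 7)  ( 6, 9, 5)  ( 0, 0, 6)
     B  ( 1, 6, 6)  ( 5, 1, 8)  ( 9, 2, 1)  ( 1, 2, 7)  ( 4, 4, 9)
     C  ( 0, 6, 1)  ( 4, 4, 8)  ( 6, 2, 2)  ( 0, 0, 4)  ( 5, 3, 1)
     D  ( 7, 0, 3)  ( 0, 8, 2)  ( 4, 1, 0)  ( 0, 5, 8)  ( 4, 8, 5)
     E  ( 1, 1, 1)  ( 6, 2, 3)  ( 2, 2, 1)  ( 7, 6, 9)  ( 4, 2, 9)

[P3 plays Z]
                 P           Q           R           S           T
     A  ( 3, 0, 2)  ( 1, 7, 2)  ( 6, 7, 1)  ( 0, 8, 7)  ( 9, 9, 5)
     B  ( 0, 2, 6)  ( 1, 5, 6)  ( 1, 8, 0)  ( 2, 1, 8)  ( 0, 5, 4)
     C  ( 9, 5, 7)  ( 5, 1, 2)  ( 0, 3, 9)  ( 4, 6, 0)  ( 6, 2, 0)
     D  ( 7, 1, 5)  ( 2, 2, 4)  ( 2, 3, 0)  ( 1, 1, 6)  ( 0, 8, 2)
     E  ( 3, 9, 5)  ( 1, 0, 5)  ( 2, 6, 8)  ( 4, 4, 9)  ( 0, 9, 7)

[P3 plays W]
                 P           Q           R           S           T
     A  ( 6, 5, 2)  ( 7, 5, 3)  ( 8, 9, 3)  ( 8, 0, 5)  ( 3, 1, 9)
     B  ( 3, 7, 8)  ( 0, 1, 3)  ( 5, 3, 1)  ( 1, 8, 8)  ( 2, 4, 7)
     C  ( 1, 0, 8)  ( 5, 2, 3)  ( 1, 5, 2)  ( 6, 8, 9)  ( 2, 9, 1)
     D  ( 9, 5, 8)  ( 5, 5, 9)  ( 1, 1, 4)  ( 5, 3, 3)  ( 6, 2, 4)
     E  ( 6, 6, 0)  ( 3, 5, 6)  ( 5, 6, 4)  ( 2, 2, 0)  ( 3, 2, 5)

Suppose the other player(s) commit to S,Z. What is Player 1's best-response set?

u_1(A vs S,Z) = 0
u_1(B vs S,Z) = 2
u_1(C vs S,Z) = 4
u_1(D vs S,Z) = 1
u_1(E vs S,Z) = 4
max payoff 4 at {C,E}

BR_1 = {C,E}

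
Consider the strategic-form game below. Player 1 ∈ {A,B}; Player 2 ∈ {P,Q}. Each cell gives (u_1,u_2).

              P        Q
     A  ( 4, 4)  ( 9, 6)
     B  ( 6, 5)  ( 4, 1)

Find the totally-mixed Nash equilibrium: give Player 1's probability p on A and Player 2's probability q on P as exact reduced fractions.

P1 indiff ⇒ q·4+(1-q)·9 = q·6+(1-q)·4 ⇒ q(-2) = (1-q)(-5) ⇒ q = 5/7
P2 indiff ⇒ p·4+(1-p)·5 = p·6+(1-p)·1 ⇒ p(-2) = (1-p)(-4) ⇒ p = 2/3

(p,q) = (2/3, 5/7)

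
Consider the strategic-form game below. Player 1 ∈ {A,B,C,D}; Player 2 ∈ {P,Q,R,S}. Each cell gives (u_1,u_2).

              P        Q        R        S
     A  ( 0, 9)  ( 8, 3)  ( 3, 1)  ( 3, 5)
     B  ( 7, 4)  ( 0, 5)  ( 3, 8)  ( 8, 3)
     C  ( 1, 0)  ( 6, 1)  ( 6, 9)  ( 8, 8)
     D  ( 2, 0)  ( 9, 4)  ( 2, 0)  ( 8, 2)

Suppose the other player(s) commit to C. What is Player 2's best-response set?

P2 best: {R}

u_2(P vs C) = 0
u_2(Q vs C) = 1
u_2(R vs C) = 9
u_2(S vs C) = 8
max payoff 9 at {R}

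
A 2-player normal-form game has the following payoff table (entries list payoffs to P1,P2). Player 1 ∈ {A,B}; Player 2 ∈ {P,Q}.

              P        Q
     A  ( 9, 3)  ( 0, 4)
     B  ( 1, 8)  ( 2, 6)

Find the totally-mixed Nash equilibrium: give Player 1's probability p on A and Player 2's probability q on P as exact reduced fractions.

P1 indiff ⇒ q·9+(1-q)·0 = q·1+(1-q)·2 ⇒ q(8) = (1-q)(2) ⇒ q = 1/5
P2 indiff ⇒ p·3+(1-p)·8 = p·4+(1-p)·6 ⇒ p(-1) = (1-p)(-2) ⇒ p = 2/3

(p,q) = (2/3, 1/5)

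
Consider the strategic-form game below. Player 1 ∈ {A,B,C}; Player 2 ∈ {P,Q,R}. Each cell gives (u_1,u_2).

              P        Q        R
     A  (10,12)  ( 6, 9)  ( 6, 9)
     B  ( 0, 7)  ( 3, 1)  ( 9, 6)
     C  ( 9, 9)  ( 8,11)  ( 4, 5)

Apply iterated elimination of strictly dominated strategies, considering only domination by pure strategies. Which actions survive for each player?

IESDS → P1:{A,C} P2:{P,Q}

P2 drop R (P beats it: A:12>9 B:7>6 C:9>5)
P1 drop B (A beats it: P:10>0 Q:6>3)
P1→{A,C} P2→{P,Q}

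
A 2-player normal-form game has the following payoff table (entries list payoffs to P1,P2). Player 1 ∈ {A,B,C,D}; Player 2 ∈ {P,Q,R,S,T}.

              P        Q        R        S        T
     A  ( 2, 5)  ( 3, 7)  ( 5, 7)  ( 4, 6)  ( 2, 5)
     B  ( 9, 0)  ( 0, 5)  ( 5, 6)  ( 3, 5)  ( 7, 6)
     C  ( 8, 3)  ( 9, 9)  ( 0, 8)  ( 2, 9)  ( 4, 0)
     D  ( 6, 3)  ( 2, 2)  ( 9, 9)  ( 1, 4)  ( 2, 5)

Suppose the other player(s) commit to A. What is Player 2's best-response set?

u_2(P vs A) = 5
u_2(Q vs A) = 7
u_2(R vs A) = 7
u_2(S vs A) = 6
u_2(T vs A) = 5
max payoff 7 at {Q,R}

P2 best: {Q,R}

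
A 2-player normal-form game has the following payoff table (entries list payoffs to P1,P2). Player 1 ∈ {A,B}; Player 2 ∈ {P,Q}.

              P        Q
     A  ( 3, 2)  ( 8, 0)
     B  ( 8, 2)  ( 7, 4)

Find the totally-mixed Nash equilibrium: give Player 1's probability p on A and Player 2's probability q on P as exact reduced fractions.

(p,q) = (1/2, 1/6)

P1 indiff ⇒ q·3+(1-q)·8 = q·8+(1-q)·7 ⇒ q(-5) = (1-q)(-1) ⇒ q = 1/6
P2 indiff ⇒ p·2+(1-p)·2 = p·0+(1-p)·4 ⇒ p(2) = (1-p)(2) ⇒ p = 1/2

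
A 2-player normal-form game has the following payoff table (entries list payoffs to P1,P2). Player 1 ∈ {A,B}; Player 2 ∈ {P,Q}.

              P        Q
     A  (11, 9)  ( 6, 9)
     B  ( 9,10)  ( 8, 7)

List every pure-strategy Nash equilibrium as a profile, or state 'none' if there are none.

Nash profiles: (A,P)

(A,P): NE
(A,Q): not NE [P1→B gives 8>6]
(B,P): not NE [P1→A gives 11>9]
(B,Q): not NE [P2→P gives 10>7]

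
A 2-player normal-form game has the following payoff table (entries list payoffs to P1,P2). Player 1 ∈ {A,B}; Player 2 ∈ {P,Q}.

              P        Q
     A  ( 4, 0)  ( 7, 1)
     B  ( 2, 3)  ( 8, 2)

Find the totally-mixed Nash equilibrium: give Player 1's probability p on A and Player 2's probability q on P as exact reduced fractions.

P1 mixes 1/2 on A; P2 mixes 1/3 on P

P1 indiff ⇒ q·4+(1-q)·7 = q·2+(1-q)·8 ⇒ q(2) = (1-q)(1) ⇒ q = 1/3
P2 indiff ⇒ p·0+(1-p)·3 = p·1+(1-p)·2 ⇒ p(-1) = (1-p)(-1) ⇒ p = 1/2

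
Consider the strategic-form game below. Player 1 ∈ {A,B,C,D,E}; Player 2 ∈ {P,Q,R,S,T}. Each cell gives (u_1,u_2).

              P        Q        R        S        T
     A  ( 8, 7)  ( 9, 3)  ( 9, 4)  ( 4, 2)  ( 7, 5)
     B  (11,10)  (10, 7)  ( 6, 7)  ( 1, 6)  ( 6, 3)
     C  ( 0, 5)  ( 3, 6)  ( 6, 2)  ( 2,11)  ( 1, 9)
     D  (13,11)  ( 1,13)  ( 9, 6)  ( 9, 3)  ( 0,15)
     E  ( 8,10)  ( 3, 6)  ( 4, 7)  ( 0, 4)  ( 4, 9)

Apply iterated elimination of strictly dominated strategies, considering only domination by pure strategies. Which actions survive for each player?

Remaining: P1:{A,B,D} P2:{P,Q,T}

P1 drop C (A beats it: P:8>0 Q:9>3 R:9>6 S:4>2 T:7>1)
P1 drop E (B beats it: P:11>8 Q:10>3 R:6>4 S:1>0 T:6>4)
P2 drop R (P beats it: A:7>4 B:10>7 D:11>6)
P2 drop S (P beats it: A:7>2 B:10>6 D:11>3)
P1→{A,B,D} P2→{P,Q,T}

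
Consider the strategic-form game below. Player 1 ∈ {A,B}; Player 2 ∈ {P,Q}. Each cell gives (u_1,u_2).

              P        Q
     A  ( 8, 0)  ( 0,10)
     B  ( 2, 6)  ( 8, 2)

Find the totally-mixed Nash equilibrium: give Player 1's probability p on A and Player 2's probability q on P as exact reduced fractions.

p=2/7, q=4/7

P1 indiff ⇒ q·8+(1-q)·0 = q·2+(1-q)·8 ⇒ q(6) = (1-q)(8) ⇒ q = 4/7
P2 indiff ⇒ p·0+(1-p)·6 = p·10+(1-p)·2 ⇒ p(-10) = (1-p)(-4) ⇒ p = 2/7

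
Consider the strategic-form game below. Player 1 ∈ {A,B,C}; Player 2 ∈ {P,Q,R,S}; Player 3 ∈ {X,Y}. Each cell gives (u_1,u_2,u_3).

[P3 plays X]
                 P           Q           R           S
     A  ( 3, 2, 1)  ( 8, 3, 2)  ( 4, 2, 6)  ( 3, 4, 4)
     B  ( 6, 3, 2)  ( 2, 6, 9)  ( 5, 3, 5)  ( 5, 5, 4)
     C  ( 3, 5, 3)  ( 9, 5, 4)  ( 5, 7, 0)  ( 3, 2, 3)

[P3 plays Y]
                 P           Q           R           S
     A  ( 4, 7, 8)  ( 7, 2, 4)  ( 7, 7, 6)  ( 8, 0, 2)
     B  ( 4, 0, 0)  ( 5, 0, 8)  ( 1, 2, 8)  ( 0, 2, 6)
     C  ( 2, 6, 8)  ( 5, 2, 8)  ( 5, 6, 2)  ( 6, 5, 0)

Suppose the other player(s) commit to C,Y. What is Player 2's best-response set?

BR_2 = {P,R}

u_2(P vs C,Y) = 6
u_2(Q vs C,Y) = 2
u_2(R vs C,Y) = 6
u_2(S vs C,Y) = 5
max payoff 6 at {P,R}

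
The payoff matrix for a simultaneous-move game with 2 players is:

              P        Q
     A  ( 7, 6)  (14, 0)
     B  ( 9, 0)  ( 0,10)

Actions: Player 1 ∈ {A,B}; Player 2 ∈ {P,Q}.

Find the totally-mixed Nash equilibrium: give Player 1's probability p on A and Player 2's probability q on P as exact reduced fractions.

P1 mixes 5/8 on A; P2 mixes 7/8 on P

P1 indiff ⇒ q·7+(1-q)·14 = q·9+(1-q)·0 ⇒ q(-2) = (1-q)(-14) ⇒ q = 7/8
P2 indiff ⇒ p·6+(1-p)·0 = p·0+(1-p)·10 ⇒ p(6) = (1-p)(10) ⇒ p = 5/8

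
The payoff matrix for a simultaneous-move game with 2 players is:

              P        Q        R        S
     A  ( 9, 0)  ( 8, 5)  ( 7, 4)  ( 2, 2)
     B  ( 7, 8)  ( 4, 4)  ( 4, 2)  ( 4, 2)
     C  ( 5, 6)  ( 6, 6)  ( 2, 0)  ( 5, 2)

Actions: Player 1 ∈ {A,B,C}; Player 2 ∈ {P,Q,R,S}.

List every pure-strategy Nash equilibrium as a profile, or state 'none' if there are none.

PSNE = {(A,Q)}

(A,P): not NE [P2→Q gives 5>0]
(A,Q): NE
(A,R): not NE [P2→Q gives 5>4]
(A,S): not NE [P1→C gives 5>2; P2→Q gives 5>2]
(B,P): not NE [P1→A gives 9>7]
(B,Q): not NE [P1→A gives 8>4; P2→P gives 8>4]
(B,R): not NE [P1→A gives 7>4; P2→P gives 8>2]
(B,S): not NE [P1→C gives 5>4; P2→P gives 8>2]
(C,P): not NE [P1→A gives 9>5]
(C,Q): not NE [P1→A gives 8>6]
(C,R): not NE [P1→A gives 7>2; P2→Q gives 6>0]
(C,S): not NE [P2→Q gives 6>2]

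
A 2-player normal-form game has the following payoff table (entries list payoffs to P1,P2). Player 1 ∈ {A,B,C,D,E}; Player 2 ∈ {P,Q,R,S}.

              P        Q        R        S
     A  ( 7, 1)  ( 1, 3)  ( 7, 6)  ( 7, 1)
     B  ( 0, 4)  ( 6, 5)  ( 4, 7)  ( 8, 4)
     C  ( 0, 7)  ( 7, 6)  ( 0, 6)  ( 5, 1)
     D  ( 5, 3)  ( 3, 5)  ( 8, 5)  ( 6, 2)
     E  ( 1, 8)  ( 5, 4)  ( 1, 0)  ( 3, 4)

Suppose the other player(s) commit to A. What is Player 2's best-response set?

u_2(P vs A) = 1
u_2(Q vs A) = 3
u_2(R vs A) = 6
u_2(S vs A) = 1
max payoff 6 at {R}

argmax u_2 = {R}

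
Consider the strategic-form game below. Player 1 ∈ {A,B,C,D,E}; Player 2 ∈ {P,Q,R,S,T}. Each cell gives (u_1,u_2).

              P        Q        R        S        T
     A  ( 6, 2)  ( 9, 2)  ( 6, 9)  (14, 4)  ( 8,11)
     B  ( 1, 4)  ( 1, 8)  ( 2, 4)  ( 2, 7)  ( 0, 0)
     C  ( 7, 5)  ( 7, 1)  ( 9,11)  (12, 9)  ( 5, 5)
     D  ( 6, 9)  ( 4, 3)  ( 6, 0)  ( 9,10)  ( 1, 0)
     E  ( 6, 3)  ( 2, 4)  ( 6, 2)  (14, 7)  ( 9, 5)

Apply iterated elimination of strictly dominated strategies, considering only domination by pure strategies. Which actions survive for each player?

Survivors P1:{A,C,E} P2:{R,S,T}

P1 drop B (A beats it: P:6>1 Q:9>1 R:6>2 S:14>2 T:8>0)
P1 drop D (C beats it: P:7>6 Q:7>4 R:9>6 S:12>9 T:5>1)
P2 drop P (S beats it: A:4>2 C:9>5 E:7>3)
P2 drop Q (S beats it: A:4>2 C:9>1 E:7>4)
P1→{A,C,E} P2→{R,S,T}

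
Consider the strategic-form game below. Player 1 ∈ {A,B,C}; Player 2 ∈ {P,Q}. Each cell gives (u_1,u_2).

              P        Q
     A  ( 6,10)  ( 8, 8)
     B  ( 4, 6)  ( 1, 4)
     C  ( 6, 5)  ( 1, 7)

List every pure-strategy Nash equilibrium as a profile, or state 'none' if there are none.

PSNE = {(A,P)}

(A,P): NE
(A,Q): not NE [P2→P gives 10>8]
(B,P): not NE [P1→C gives 6>4]
(B,Q): not NE [P1→A gives 8>1; P2→P gives 6>4]
(C,P): not NE [P2→Q gives 7>5]
(C,Q): not NE [P1→A gives 8>1]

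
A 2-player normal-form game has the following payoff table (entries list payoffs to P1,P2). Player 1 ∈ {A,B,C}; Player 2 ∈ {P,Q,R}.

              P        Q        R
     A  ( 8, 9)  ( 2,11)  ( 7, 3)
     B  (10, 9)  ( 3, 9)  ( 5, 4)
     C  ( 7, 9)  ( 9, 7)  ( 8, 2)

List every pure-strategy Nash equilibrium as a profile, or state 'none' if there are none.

(A,P): not NE [P1→B gives 10>8; P2→Q gives 11>9]
(A,Q): not NE [P1→C gives 9>2]
(A,R): not NE [P1→C gives 8>7; P2→Q gives 11>3]
(B,P): NE
(B,Q): not NE [P1→C gives 9>3]
(B,R): not NE [P1→C gives 8>5; P2→Q gives 9>4]
(C,P): not NE [P1→B gives 10>7]
(C,Q): not NE [P2→P gives 9>7]
(C,R): not NE [P2→P gives 9>2]

Nash profiles: (B,P)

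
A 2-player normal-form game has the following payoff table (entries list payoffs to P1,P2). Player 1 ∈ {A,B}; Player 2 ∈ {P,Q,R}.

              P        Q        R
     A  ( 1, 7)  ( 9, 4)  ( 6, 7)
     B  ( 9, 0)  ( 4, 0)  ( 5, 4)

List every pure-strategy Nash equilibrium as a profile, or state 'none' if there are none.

Nash profiles: (A,R)

(A,P): not NE [P1→B gives 9>1]
(A,Q): not NE [P2→R gives 7>4]
(A,R): NE
(B,P): not NE [P2→R gives 4>0]
(B,Q): not NE [P1→A gives 9>4; P2→R gives 4>0]
(B,R): not NE [P1→A gives 6>5]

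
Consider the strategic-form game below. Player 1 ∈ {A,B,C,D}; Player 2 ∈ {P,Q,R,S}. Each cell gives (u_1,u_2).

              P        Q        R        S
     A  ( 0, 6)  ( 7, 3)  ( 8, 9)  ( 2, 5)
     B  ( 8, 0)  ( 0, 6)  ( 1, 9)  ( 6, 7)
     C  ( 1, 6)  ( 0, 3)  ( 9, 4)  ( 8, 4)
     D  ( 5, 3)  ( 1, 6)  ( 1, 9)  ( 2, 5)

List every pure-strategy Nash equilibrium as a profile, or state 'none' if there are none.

(A,P): not NE [P1→B gives 8>0; P2→R gives 9>6]
(A,Q): not NE [P2→R gives 9>3]
(A,R): not NE [P1→C gives 9>8]
(A,S): not NE [P1→C gives 8>2; P2→R gives 9>5]
(B,P): not NE [P2→R gives 9>0]
(B,Q): not NE [P1→A gives 7>0; P2→R gives 9>6]
(B,R): not NE [P1→C gives 9>1]
(B,S): not NE [P1→C gives 8>6; P2→R gives 9>7]
(C,P): not NE [P1→B gives 8>1]
(C,Q): not NE [P1→A gives 7>0; P2→P gives 6>3]
(C,R): not NE [P2→P gives 6>4]
(C,S): not NE [P2→P gives 6>4]
(D,P): not NE [P1→B gives 8>5; P2→R gives 9>3]
(D,Q): not NE [P1→A gives 7>1; P2→R gives 9>6]
(D,R): not NE [P1→C gives 9>1]
(D,S): not NE [P1→C gives 8>2; P2→R gives 9>5]

Equilibria: none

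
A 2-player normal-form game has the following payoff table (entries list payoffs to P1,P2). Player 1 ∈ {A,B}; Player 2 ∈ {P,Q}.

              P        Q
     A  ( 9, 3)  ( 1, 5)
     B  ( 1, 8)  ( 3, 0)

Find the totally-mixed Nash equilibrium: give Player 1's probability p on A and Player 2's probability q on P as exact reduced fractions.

P1 indiff ⇒ q·9+(1-q)·1 = q·1+(1-q)·3 ⇒ q(8) = (1-q)(2) ⇒ q = 1/5
P2 indiff ⇒ p·3+(1-p)·8 = p·5+(1-p)·0 ⇒ p(-2) = (1-p)(-8) ⇒ p = 4/5

(p,q) = (4/5, 1/5)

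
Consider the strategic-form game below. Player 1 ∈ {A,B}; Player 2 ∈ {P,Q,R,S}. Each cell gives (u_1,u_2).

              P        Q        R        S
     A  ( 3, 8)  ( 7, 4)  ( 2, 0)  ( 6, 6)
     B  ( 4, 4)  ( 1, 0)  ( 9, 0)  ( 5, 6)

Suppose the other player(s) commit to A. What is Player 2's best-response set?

BR_2 = {P}

u_2(P vs A) = 8
u_2(Q vs A) = 4
u_2(R vs A) = 0
u_2(S vs A) = 6
max payoff 8 at {P}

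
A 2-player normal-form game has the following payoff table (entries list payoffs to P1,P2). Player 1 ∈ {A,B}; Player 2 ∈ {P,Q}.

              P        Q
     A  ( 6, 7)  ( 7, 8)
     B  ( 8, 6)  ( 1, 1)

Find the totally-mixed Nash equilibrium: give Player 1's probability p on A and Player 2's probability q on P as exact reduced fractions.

P1 indiff ⇒ q·6+(1-q)·7 = q·8+(1-q)·1 ⇒ q(-2) = (1-q)(-6) ⇒ q = 3/4
P2 indiff ⇒ p·7+(1-p)·6 = p·8+(1-p)·1 ⇒ p(-1) = (1-p)(-5) ⇒ p = 5/6

(p,q) = (5/6, 3/4)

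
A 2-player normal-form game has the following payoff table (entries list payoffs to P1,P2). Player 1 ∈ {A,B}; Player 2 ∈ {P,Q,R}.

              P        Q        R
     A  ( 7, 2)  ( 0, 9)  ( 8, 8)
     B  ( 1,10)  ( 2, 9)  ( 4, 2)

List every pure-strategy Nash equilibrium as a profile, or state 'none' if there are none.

No pure NE.

(A,P): not NE [P2→Q gives 9>2]
(A,Q): not NE [P1→B gives 2>0]
(A,R): not NE [P2→Q gives 9>8]
(B,P): not NE [P1→A gives 7>1]
(B,Q): not NE [P2→P gives 10>9]
(B,R): not NE [P1→A gives 8>4; P2→P gives 10>2]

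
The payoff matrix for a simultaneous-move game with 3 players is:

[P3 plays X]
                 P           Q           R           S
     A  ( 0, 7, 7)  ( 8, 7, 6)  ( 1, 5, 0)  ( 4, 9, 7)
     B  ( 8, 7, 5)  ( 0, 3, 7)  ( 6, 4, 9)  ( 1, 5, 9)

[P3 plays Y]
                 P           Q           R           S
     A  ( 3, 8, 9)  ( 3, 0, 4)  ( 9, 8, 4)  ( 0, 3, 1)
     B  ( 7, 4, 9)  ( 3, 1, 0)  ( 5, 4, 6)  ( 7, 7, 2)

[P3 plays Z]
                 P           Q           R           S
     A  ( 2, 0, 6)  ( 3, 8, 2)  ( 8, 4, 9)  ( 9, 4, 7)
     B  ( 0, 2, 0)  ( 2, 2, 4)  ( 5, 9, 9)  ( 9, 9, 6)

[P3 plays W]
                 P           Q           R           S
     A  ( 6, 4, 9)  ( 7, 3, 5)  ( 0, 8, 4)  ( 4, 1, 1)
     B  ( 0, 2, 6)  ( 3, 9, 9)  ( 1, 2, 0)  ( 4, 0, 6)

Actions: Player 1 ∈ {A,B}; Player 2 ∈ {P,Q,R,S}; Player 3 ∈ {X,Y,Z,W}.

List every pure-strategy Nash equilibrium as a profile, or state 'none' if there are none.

(A,P,X): not NE [P1→B gives 8>0; P2→S gives 9>7; P3→W gives 9>7]
(A,P,Y): not NE [P1→B gives 7>3]
(A,P,Z): not NE [P2→Q gives 8>0; P3→W gives 9>6]
(A,P,W): not NE [P2→R gives 8>4]
(A,Q,X): not NE [P2→S gives 9>7]
(A,Q,Y): not NE [P2→R gives 8>0; P3→X gives 6>4]
(A,Q,Z): not NE [P3→X gives 6>2]
(A,Q,W): not NE [P2→R gives 8>3; P3→X gives 6>5]
(A,R,X): not NE [P1→B gives 6>1; P2→S gives 9>5; P3→Z gives 9>0]
(A,R,Y): not NE [P3→Z gives 9>4]
(A,R,Z): not NE [P2→Q gives 8>4]
(A,R,W): not NE [P1→B gives 1>0; P3→Z gives 9>4]
(A,S,X): NE
(A,S,Y): not NE [P1→B gives 7>0; P2→R gives 8>3; P3→Z gives 7>1]
(A,S,Z): not NE [P2→Q gives 8>4]
(A,S,W): not NE [P2→R gives 8>1; P3→Z gives 7>1]
(B,P,X): not NE [P3→Y gives 9>5]
(B,P,Y): not NE [P2→S gives 7>4]
(B,P,Z): not NE [P1→A gives 2>0; P2→S gives 9>2; P3→Y gives 9>0]
(B,P,W): not NE [P1→A gives 6>0; P2→Q gives 9>2; P3→Y gives 9>6]
(B,Q,X): not NE [P1→A gives 8>0; P2→P gives 7>3; P3→W gives 9>7]
(B,Q,Y): not NE [P2→S gives 7>1; P3→W gives 9>0]
(B,Q,Z): not NE [P1→A gives 3>2; P2→S gives 9>2; P3→W gives 9>4]
(B,Q,W): not NE [P1→A gives 7>3]
(B,R,X): not NE [P2→P gives 7>4]
(B,R,Y): not NE [P1→A gives 9>5; P2→S gives 7>4; P3→Z gives 9>6]
(B,R,Z): not NE [P1→A gives 8>5]
(B,R,W): not NE [P2→Q gives 9>2; P3→Z gives 9>0]
(B,S,X): not NE [P1→A gives 4>1; P2→P gives 7>5]
(B,S,Y): not NE [P3→X gives 9>2]
(B,S,Z): not NE [P3→X gives 9>6]
(B,S,W): not NE [P2→Q gives 9>0; P3→X gives 9>6]

NE set: (A,S,X)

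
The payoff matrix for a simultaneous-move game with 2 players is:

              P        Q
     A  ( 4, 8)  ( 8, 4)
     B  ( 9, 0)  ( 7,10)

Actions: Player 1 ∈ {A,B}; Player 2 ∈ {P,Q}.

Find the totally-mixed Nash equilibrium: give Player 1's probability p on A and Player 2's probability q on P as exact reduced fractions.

p=5/7, q=1/6

P1 indiff ⇒ q·4+(1-q)·8 = q·9+(1-q)·7 ⇒ q(-5) = (1-q)(-1) ⇒ q = 1/6
P2 indiff ⇒ p·8+(1-p)·0 = p·4+(1-p)·10 ⇒ p(4) = (1-p)(10) ⇒ p = 5/7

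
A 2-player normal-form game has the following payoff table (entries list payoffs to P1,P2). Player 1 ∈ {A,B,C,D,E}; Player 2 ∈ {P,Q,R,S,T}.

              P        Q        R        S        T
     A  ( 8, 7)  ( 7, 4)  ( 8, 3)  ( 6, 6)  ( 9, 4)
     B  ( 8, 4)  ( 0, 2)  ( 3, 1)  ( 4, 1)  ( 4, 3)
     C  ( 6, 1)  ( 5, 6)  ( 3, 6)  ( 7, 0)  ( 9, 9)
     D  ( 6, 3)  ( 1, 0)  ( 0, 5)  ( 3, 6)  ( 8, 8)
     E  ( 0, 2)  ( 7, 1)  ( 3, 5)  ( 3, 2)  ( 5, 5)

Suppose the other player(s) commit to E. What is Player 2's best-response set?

P2 best: {R,T}

u_2(P vs E) = 2
u_2(Q vs E) = 1
u_2(R vs E) = 5
u_2(S vs E) = 2
u_2(T vs E) = 5
max payoff 5 at {R,T}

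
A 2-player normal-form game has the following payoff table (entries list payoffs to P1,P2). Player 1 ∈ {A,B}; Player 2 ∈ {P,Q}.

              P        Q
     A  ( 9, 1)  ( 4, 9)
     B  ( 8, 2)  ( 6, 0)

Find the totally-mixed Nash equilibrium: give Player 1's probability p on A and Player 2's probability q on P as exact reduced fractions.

p=1/5, q=2/3

P1 indiff ⇒ q·9+(1-q)·4 = q·8+(1-q)·6 ⇒ q(1) = (1-q)(2) ⇒ q = 2/3
P2 indiff ⇒ p·1+(1-p)·2 = p·9+(1-p)·0 ⇒ p(-8) = (1-p)(-2) ⇒ p = 1/5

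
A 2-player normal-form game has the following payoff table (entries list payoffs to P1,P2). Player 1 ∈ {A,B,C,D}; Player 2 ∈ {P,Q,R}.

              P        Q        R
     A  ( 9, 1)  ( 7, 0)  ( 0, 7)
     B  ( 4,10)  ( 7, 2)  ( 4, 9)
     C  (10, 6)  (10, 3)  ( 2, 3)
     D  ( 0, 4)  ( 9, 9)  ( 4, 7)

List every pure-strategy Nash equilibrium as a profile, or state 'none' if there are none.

PSNE = {(C,P)}

(A,P): not NE [P1→C gives 10>9; P2→R gives 7>1]
(A,Q): not NE [P1→C gives 10>7; P2→R gives 7>0]
(A,R): not NE [P1→D gives 4>0]
(B,P): not NE [P1→C gives 10>4]
(B,Q): not NE [P1→C gives 10>7; P2→P gives 10>2]
(B,R): not NE [P2→P gives 10>9]
(C,P): NE
(C,Q): not NE [P2→P gives 6>3]
(C,R): not NE [P1→D gives 4>2; P2→P gives 6>3]
(D,P): not NE [P1→C gives 10>0; P2→Q gives 9>4]
(D,Q): not NE [P1→C gives 10>9]
(D,R): not NE [P2→Q gives 9>7]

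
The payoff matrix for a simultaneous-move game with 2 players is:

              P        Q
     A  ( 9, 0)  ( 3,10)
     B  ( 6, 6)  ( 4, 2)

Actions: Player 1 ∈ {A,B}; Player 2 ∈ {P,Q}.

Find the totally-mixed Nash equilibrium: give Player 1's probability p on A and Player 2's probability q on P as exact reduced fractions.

P1 indiff ⇒ q·9+(1-q)·3 = q·6+(1-q)·4 ⇒ q(3) = (1-q)(1) ⇒ q = 1/4
P2 indiff ⇒ p·0+(1-p)·6 = p·10+(1-p)·2 ⇒ p(-10) = (1-p)(-4) ⇒ p = 2/7

P1 mixes 2/7 on A; P2 mixes 1/4 on P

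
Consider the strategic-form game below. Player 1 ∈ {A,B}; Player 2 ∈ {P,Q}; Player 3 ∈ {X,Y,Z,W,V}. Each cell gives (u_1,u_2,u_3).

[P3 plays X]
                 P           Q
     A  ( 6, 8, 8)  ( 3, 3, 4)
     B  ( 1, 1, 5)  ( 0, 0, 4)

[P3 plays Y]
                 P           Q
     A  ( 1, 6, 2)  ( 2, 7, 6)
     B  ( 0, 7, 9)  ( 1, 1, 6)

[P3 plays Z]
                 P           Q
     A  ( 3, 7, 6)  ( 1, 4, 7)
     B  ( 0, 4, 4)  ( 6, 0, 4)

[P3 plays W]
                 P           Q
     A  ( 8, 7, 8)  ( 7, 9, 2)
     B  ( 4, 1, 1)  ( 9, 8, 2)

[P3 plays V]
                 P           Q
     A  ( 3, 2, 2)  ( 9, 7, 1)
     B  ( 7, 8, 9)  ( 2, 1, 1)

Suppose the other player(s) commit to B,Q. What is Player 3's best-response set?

u_3(X vs B,Q) = 4
u_3(Y vs B,Q) = 6
u_3(Z vs B,Q) = 4
u_3(W vs B,Q) = 2
u_3(V vs B,Q) = 1
max payoff 6 at {Y}

BR_3 = {Y}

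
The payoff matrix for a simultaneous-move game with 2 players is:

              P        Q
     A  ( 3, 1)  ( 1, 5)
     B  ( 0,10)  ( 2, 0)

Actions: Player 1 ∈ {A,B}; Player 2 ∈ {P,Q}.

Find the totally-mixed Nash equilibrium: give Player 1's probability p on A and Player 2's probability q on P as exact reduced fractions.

p=5/7, q=1/4

P1 indiff ⇒ q·3+(1-q)·1 = q·0+(1-q)·2 ⇒ q(3) = (1-q)(1) ⇒ q = 1/4
P2 indiff ⇒ p·1+(1-p)·10 = p·5+(1-p)·0 ⇒ p(-4) = (1-p)(-10) ⇒ p = 5/7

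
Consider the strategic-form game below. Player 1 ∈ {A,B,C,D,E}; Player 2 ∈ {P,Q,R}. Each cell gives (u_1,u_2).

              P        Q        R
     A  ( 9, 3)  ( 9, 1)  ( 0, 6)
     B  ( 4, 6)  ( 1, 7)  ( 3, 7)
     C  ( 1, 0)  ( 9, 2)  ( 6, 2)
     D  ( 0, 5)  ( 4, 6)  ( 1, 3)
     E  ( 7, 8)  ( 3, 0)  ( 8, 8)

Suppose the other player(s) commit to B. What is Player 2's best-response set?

P2 best: {Q,R}

u_2(P vs B) = 6
u_2(Q vs B) = 7
u_2(R vs B) = 7
max payoff 7 at {Q,R}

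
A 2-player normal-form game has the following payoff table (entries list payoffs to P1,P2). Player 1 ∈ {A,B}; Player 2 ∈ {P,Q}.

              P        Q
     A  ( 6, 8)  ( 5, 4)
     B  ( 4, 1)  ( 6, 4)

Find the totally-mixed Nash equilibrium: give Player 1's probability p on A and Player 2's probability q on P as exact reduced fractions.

P1 indiff ⇒ q·6+(1-q)·5 = q·4+(1-q)·6 ⇒ q(2) = (1-q)(1) ⇒ q = 1/3
P2 indiff ⇒ p·8+(1-p)·1 = p·4+(1-p)·4 ⇒ p(4) = (1-p)(3) ⇒ p = 3/7

P1 mixes 3/7 on A; P2 mixes 1/3 on P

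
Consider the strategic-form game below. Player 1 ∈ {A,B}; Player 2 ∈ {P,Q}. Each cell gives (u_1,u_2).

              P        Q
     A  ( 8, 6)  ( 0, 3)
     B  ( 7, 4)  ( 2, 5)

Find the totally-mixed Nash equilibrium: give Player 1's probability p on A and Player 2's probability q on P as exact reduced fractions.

P1 indiff ⇒ q·8+(1-q)·0 = q·7+(1-q)·2 ⇒ q(1) = (1-q)(2) ⇒ q = 2/3
P2 indiff ⇒ p·6+(1-p)·4 = p·3+(1-p)·5 ⇒ p(3) = (1-p)(1) ⇒ p = 1/4

p=1/4, q=2/3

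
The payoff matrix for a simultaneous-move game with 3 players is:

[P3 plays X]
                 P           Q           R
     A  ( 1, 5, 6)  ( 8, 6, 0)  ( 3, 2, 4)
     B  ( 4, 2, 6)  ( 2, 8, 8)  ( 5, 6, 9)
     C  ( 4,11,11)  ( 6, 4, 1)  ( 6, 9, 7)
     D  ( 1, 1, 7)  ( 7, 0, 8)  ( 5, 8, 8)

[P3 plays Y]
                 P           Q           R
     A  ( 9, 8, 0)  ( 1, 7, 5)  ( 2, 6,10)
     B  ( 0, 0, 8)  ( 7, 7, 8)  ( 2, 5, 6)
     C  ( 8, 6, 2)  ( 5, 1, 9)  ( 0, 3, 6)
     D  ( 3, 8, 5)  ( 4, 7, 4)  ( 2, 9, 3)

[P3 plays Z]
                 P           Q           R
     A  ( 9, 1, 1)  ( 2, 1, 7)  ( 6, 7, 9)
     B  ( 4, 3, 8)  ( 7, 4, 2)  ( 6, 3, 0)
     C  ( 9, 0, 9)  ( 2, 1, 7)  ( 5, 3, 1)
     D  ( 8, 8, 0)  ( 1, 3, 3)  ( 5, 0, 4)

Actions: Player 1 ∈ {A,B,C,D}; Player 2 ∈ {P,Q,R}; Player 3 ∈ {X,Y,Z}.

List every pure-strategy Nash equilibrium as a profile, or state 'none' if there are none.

Nash profiles: (B,Q,Y), (C,P,X)

(A,P,X): not NE [P1→C gives 4>1; P2→Q gives 6>5]
(A,P,Y): not NE [P3→X gives 6>0]
(A,P,Z): not NE [P2→R gives 7>1; P3→X gives 6>1]
(A,Q,X): not NE [P3→Z gives 7>0]
(A,Q,Y): not NE [P1→B gives 7>1; P2→P gives 8>7; P3→Z gives 7>5]
(A,Q,Z): not NE [P1→B gives 7>2; P2→R gives 7>1]
(A,R,X): not NE [P1→C gives 6>3; P2→Q gives 6>2; P3→Y gives 10>4]
(A,R,Y): not NE [P2→P gives 8>6]
(A,R,Z): not NE [P3→Y gives 10>9]
(B,P,X): not NE [P2→Q gives 8>2; P3→Z gives 8>6]
(B,P,Y): not NE [P1→A gives 9>0; P2→Q gives 7>0]
(B,P,Z): not NE [P1→C gives 9>4; P2→Q gives 4>3]
(B,Q,X): not NE [P1→A gives 8>2]
(B,Q,Y): NE
(B,Q,Z): not NE [P3→Y gives 8>2]
(B,R,X): not NE [P1→C gives 6>5; P2→Q gives 8>6]
(B,R,Y): not NE [P2→Q gives 7>5; P3→X gives 9>6]
(B,R,Z): not NE [P2→Q gives 4>3; P3→X gives 9>0]
(C,P,X): NE
(C,P,Y): not NE [P1→A gives 9>8; P3→X gives 11>2]
(C,P,Z): not NE [P2→R gives 3>0; P3→X gives 11>9]
(C,Q,X): not NE [P1→A gives 8>6; P2→P gives 11>4; P3→Y gives 9>1]
(C,Q,Y): not NE [P1→B gives 7>5; P2→P gives 6>1]
(C,Q,Z): not NE [P1→B gives 7>2; P2→R gives 3>1; P3→Y gives 9>7]
(C,R,X): not NE [P2→P gives 11>9]
(C,R,Y): not NE [P1→D gives 2>0; P2→P gives 6>3; P3→X gives 7>6]
(C,R,Z): not NE [P1→B gives 6>5; P3→X gives 7>1]
(D,P,X): not NE [P1→C gives 4>1; P2→R gives 8>1]
(D,P,Y): not NE [P1→A gives 9>3; P2→R gives 9>8; P3→X gives 7>5]
(D,P,Z): not NE [P1→C gives 9>8; P3→X gives 7>0]
(D,Q,X): not NE [P1→A gives 8>7; P2→R gives 8>0]
(D,Q,Y): not NE [P1→B gives 7>4; P2→R gives 9>7; P3→X gives 8>4]
(D,Q,Z): not NE [P1→B gives 7>1; P2→P gives 8>3; P3→X gives 8>3]
(D,R,X): not NE [P1→C gives 6>5]
(D,R,Y): not NE [P3→X gives 8>3]
(D,R,Z): not NE [P1→B gives 6>5; P2→P gives 8>0; P3→X gives 8>4]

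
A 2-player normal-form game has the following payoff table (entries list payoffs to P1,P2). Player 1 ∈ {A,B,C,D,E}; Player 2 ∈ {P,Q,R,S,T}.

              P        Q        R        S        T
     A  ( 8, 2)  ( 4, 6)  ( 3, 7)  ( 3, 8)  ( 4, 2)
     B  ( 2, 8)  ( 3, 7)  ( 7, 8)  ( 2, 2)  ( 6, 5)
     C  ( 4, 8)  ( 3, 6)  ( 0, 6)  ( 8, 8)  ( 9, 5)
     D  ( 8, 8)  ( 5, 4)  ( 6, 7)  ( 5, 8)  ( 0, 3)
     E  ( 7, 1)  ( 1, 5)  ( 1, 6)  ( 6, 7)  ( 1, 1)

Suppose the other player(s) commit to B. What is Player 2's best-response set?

u_2(P vs B) = 8
u_2(Q vs B) = 7
u_2(R vs B) = 8
u_2(S vs B) = 2
u_2(T vs B) = 5
max payoff 8 at {P,R}

argmax u_2 = {P,R}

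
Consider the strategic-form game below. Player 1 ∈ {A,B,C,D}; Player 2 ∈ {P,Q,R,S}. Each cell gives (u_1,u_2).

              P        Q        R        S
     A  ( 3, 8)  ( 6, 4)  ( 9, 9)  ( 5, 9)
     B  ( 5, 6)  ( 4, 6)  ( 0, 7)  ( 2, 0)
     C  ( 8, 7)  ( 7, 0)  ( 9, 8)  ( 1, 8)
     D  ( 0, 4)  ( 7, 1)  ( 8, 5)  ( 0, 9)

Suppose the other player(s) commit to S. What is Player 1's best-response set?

u_1(A vs S) = 5
u_1(B vs S) = 2
u_1(C vs S) = 1
u_1(D vs S) = 0
max payoff 5 at {A}

BR_1 = {A}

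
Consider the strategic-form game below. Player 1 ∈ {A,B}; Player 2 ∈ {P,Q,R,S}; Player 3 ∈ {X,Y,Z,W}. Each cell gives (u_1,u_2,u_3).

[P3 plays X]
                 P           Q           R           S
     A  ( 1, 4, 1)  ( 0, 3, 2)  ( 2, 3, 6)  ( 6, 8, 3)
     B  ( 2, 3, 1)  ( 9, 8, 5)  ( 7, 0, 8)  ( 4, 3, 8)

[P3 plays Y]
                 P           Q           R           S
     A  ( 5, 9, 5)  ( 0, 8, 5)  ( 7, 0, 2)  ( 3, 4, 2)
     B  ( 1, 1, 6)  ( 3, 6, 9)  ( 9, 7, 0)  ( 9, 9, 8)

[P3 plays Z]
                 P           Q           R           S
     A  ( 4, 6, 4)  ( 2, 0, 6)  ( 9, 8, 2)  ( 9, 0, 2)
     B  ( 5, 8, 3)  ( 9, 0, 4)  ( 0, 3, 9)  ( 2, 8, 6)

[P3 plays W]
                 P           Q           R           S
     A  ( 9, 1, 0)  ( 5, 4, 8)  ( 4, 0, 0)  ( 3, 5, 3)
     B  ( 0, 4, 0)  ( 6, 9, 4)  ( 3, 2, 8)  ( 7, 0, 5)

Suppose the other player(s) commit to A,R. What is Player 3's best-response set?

u_3(X vs A,R) = 6
u_3(Y vs A,R) = 2
u_3(Z vs A,R) = 2
u_3(W vs A,R) = 0
max payoff 6 at {X}

BR_3 = {X}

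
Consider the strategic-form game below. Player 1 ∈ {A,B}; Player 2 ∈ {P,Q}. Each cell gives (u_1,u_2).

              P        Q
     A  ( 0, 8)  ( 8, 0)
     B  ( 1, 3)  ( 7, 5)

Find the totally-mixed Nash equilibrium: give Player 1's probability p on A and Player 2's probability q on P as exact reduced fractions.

(p,q) = (1/5, 1/2)

P1 indiff ⇒ q·0+(1-q)·8 = q·1+(1-q)·7 ⇒ q(-1) = (1-q)(-1) ⇒ q = 1/2
P2 indiff ⇒ p·8+(1-p)·3 = p·0+(1-p)·5 ⇒ p(8) = (1-p)(2) ⇒ p = 1/5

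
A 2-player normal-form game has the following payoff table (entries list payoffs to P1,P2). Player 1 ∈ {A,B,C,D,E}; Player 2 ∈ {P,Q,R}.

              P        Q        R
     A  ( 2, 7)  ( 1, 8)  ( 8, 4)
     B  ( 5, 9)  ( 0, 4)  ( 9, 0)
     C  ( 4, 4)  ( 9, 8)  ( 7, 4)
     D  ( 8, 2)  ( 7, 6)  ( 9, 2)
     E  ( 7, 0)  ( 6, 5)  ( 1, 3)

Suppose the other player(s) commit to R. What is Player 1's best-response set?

BR_1 = {B,D}

u_1(A vs R) = 8
u_1(B vs R) = 9
u_1(C vs R) = 7
u_1(D vs R) = 9
u_1(E vs R) = 1
max payoff 9 at {B,D}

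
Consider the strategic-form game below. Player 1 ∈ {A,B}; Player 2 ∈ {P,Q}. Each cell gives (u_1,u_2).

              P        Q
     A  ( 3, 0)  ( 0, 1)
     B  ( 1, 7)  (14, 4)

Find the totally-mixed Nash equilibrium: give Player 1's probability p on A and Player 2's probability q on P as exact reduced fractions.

P1 indiff ⇒ q·3+(1-q)·0 = q·1+(1-q)·14 ⇒ q(2) = (1-q)(14) ⇒ q = 7/8
P2 indiff ⇒ p·0+(1-p)·7 = p·1+(1-p)·4 ⇒ p(-1) = (1-p)(-3) ⇒ p = 3/4

(p,q) = (3/4, 7/8)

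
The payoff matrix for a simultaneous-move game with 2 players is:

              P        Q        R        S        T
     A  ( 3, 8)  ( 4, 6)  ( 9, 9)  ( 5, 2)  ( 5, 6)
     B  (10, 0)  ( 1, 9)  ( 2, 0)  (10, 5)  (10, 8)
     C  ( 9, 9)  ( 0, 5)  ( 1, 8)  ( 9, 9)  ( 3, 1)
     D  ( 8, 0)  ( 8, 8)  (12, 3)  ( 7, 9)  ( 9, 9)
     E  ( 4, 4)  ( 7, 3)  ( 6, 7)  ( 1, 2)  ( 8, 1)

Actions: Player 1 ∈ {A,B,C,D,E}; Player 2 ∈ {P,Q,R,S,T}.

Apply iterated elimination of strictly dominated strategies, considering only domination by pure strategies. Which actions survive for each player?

Remaining: P1:{B,D} P2:{Q,S,T}

P1 drop A (D beats it: P:8>3 Q:8>4 R:12>9 S:7>5 T:9>5)
P1 drop C (B beats it: P:10>9 Q:1>0 R:2>1 S:10>9 T:10>3)
P1 drop E (D beats it: P:8>4 Q:8>7 R:12>6 S:7>1 T:9>8)
P2 drop P (Q beats it: B:9>0 D:8>0)
P2 drop R (Q beats it: B:9>0 D:8>3)
P1→{B,D} P2→{Q,S,T}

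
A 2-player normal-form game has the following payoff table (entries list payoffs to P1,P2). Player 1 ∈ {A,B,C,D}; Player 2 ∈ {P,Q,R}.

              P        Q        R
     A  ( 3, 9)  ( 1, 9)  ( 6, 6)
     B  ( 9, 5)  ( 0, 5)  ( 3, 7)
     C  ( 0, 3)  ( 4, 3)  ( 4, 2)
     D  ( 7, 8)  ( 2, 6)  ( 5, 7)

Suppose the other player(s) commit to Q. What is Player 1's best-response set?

BR_1 = {C}

u_1(A vs Q) = 1
u_1(B vs Q) = 0
u_1(C vs Q) = 4
u_1(D vs Q) = 2
max payoff 4 at {C}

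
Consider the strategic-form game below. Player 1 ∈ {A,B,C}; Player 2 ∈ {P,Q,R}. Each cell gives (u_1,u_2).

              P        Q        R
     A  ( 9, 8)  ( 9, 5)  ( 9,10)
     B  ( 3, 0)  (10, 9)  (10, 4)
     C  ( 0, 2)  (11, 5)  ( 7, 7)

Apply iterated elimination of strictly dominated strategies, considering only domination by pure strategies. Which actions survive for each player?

Remaining: P1:{B,C} P2:{Q,R}

P2 drop P (R beats it: A:10>8 B:4>0 C:7>2)
P1 drop A (B beats it: Q:10>9 R:10>9)
P1→{B,C} P2→{Q,R}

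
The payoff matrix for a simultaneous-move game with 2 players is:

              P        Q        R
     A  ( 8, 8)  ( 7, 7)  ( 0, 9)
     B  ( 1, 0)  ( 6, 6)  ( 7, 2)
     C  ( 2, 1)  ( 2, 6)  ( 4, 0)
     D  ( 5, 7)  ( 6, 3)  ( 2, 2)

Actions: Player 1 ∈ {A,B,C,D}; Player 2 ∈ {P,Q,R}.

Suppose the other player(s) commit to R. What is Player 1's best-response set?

P1 best: {B}

u_1(A vs R) = 0
u_1(B vs R) = 7
u_1(C vs R) = 4
u_1(D vs R) = 2
max payoff 7 at {B}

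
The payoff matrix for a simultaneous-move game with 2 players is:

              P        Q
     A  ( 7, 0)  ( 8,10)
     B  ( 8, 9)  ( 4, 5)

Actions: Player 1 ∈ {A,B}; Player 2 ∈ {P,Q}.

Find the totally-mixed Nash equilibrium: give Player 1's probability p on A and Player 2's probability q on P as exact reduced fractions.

P1 mixes 2/7 on A; P2 mixes 4/5 on P

P1 indiff ⇒ q·7+(1-q)·8 = q·8+(1-q)·4 ⇒ q(-1) = (1-q)(-4) ⇒ q = 4/5
P2 indiff ⇒ p·0+(1-p)·9 = p·10+(1-p)·5 ⇒ p(-10) = (1-p)(-4) ⇒ p = 2/7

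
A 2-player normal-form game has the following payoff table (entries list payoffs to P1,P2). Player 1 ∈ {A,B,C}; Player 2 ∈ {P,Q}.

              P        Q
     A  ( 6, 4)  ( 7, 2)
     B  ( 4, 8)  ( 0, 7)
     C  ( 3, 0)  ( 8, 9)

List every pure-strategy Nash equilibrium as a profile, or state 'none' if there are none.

(A,P): NE
(A,Q): not NE [P1→C gives 8>7; P2→P gives 4>2]
(B,P): not NE [P1→A gives 6>4]
(B,Q): not NE [P1→C gives 8>0; P2→P gives 8>7]
(C,P): not NE [P1→A gives 6>3; P2→Q gives 9>0]
(C,Q): NE

Nash profiles: (A,P), (C,Q)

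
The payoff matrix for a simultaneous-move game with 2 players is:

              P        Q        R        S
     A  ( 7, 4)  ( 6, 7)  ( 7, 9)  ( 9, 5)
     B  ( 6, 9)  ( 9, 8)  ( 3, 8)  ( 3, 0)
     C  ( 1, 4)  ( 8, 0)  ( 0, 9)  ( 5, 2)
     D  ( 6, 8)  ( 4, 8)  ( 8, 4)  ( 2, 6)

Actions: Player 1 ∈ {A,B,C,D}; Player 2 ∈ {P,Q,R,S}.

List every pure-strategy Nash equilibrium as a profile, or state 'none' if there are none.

Equilibria: none

(A,P): not NE [P2→R gives 9>4]
(A,Q): not NE [P1→B gives 9>6; P2→R gives 9>7]
(A,R): not NE [P1→D gives 8>7]
(A,S): not NE [P2→R gives 9>5]
(B,P): not NE [P1→A gives 7>6]
(B,Q): not NE [P2→P gives 9>8]
(B,R): not NE [P1→D gives 8>3; P2→P gives 9>8]
(B,S): not NE [P1→A gives 9>3; P2→P gives 9>0]
(C,P): not NE [P1→A gives 7>1; P2→R gives 9>4]
(C,Q): not NE [P1→B gives 9>8; P2→R gives 9>0]
(C,R): not NE [P1→D gives 8>0]
(C,S): not NE [P1→A gives 9>5; P2→R gives 9>2]
(D,P): not NE [P1→A gives 7>6]
(D,Q): not NE [P1→B gives 9>4]
(D,R): not NE [P2→Q gives 8>4]
(D,S): not NE [P1→A gives 9>2; P2→Q gives 8>6]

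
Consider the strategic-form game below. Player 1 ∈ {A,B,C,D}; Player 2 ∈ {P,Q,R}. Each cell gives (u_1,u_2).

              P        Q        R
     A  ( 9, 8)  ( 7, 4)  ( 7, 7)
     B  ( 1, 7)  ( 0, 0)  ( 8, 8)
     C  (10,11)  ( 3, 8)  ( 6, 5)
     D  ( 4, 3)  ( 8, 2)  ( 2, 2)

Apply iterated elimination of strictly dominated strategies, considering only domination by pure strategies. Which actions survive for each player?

P2 drop Q (P beats it: A:8>4 B:7>0 C:11>8 D:3>2)
P1 drop D (A beats it: P:9>4 R:7>2)
P1→{A,B,C} P2→{P,R}

IESDS → P1:{A,B,C} P2:{P,R}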